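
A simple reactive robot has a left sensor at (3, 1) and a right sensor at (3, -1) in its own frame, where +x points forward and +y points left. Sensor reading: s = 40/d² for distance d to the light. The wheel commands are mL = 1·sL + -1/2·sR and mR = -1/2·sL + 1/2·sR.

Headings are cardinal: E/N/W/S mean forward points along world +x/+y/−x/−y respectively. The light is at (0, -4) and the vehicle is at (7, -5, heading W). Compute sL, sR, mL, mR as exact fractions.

2 5/2 3/4 1/4

left sensor world pos  = (4, -6); dL² = 20
right sensor world pos = (4, -4); dR² = 16
sL = 40/20 = 2
sR = 40/16 = 5/2
mL = 1·sL + -1/2·sR = 3/4
mR = -1/2·sL + 1/2·sR = 1/4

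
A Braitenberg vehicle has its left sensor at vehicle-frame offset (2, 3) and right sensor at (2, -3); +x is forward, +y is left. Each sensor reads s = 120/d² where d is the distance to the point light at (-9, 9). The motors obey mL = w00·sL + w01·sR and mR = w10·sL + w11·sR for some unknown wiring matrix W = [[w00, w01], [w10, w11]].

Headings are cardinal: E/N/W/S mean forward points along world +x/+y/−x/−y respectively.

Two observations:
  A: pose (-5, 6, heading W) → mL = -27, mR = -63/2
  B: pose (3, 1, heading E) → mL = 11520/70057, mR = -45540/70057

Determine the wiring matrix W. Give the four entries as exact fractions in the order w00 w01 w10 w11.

obs A: pose=(-5,6,W) → sL=3, sR=30, mL=-27, mR=-63/2
obs B: pose=(3,1,E) → sL=120/221, sR=120/317, mL=11520/70057, mR=-45540/70057
sensor matrix S = [[3, 30], [120/221, 120/317]]; det S = -1061640/70057
solve [mL_A; mL_B] = S·[w00; w01] and [mR_A; mR_B] = S·[w10; w11]:
  w00 = 1, w01 = -1, w10 = -1/2, w11 = -1

1 -1 -1/2 -1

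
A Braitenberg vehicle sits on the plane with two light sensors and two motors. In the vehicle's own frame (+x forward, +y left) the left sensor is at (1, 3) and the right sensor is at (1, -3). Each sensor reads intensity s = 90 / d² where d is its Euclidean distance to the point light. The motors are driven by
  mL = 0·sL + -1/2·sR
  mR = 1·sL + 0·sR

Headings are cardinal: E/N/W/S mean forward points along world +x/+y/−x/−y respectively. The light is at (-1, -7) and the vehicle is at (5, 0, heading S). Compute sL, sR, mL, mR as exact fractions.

left sensor world pos  = (8, -1); dL² = 117
right sensor world pos = (2, -1); dR² = 45
sL = 90/117 = 10/13
sR = 90/45 = 2
mL = 0·sL + -1/2·sR = -1
mR = 1·sL + 0·sR = 10/13

10/13 2 -1 10/13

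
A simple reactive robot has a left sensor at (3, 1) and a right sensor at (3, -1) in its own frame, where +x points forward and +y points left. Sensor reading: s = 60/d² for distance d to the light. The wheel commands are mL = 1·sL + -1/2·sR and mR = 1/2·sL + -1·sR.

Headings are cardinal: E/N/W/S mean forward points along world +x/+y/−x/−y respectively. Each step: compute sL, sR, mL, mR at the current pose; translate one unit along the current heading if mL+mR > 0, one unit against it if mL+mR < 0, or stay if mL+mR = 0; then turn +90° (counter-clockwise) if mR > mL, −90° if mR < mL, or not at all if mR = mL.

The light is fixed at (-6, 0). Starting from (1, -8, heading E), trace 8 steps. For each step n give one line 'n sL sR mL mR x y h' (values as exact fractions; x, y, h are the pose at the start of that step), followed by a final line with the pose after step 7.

n=0: pose=(1,-8,E); sL=60/149, sR=60/181; mL=6390/26969, mR=-3510/26969; mL+mR=2880/26969 → advance +1; mR−mL=-9900/26969 → turn -1·90°
n=1: pose=(2,-8,S); sL=30/101, sR=6/17; mL=207/1717, mR=-351/1717; mL+mR=-144/1717 → advance -1; mR−mL=-558/1717 → turn -1·90°
n=2: pose=(2,-7,W); sL=60/89, sR=60/61; mL=990/5429, mR=-3510/5429; mL+mR=-2520/5429 → advance -1; mR−mL=-4500/5429 → turn -1·90°
n=3: pose=(3,-7,N); sL=3/4, sR=15/29; mL=57/116, mR=-33/232; mL+mR=81/232 → advance +1; mR−mL=-147/232 → turn -1·90°
n=4: pose=(3,-6,E); sL=60/169, sR=60/193; mL=6510/32617, mR=-4350/32617; mL+mR=2160/32617 → advance +1; mR−mL=-10860/32617 → turn -1·90°
n=5: pose=(4,-6,S); sL=30/101, sR=10/27; mL=305/2727, mR=-605/2727; mL+mR=-100/909 → advance -1; mR−mL=-910/2727 → turn -1·90°
n=6: pose=(4,-5,W); sL=12/17, sR=12/13; mL=54/221, mR=-126/221; mL+mR=-72/221 → advance -1; mR−mL=-180/221 → turn -1·90°
n=7: pose=(5,-5,N); sL=15/26, sR=15/37; mL=180/481, mR=-225/1924; mL+mR=495/1924 → advance +1; mR−mL=-945/1924 → turn -1·90°

0 60/149 60/181 6390/26969 -3510/26969 1 -8 E
1 30/101 6/17 207/1717 -351/1717 2 -8 S
2 60/89 60/61 990/5429 -3510/5429 2 -7 W
3 3/4 15/29 57/116 -33/232 3 -7 N
4 60/169 60/193 6510/32617 -4350/32617 3 -6 E
5 30/101 10/27 305/2727 -605/2727 4 -6 S
6 12/17 12/13 54/221 -126/221 4 -5 W
7 15/26 15/37 180/481 -225/1924 5 -5 N
final 5 -4 E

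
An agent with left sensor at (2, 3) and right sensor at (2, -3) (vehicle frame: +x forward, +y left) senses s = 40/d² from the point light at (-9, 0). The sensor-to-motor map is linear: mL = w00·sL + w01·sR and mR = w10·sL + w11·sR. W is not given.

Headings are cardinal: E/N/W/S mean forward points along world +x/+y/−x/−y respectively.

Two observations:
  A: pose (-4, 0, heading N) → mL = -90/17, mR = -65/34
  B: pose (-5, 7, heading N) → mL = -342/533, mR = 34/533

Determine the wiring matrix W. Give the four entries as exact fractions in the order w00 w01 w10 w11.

-1 -1/2 -1/2 1

obs A: pose=(-4,0,N) → sL=5, sR=10/17, mL=-90/17, mR=-65/34
obs B: pose=(-5,7,N) → sL=20/41, sR=4/13, mL=-342/533, mR=34/533
sensor matrix S = [[5, 10/17], [20/41, 4/13]]; det S = 11340/9061
solve [mL_A; mL_B] = S·[w00; w01] and [mR_A; mR_B] = S·[w10; w11]:
  w00 = -1, w01 = -1/2, w10 = -1/2, w11 = 1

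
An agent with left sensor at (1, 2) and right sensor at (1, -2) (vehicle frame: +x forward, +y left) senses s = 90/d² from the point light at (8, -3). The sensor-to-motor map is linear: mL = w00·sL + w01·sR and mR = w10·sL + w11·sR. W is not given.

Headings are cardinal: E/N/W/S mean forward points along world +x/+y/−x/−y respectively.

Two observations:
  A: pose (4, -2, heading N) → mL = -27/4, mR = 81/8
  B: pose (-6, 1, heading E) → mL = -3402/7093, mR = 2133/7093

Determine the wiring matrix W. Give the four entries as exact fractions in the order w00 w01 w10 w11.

-1/2 -1/2 -1/2 1

obs A: pose=(4,-2,N) → sL=9/4, sR=45/4, mL=-27/4, mR=81/8
obs B: pose=(-6,1,E) → sL=18/41, sR=90/173, mL=-3402/7093, mR=2133/7093
sensor matrix S = [[9/4, 45/4], [18/41, 90/173]]; det S = -26730/7093
solve [mL_A; mL_B] = S·[w00; w01] and [mR_A; mR_B] = S·[w10; w11]:
  w00 = -1/2, w01 = -1/2, w10 = -1/2, w11 = 1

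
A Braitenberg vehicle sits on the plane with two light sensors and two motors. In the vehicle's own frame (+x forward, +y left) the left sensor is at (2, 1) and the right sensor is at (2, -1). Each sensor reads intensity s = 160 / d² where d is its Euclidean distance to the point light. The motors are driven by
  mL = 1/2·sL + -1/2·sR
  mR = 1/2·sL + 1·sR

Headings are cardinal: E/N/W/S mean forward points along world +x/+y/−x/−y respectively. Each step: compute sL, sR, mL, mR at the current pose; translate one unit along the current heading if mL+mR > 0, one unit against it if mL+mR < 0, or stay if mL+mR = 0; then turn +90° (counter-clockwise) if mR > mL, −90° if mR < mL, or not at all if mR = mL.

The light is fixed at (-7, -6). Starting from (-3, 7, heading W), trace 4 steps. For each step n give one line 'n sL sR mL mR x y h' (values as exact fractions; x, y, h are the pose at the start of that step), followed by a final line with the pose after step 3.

0 40/37 4/5 26/185 248/185 -3 7 W
1 160/137 32/25 -192/3425 6384/3425 -4 7 S
2 80/97 80/73 -960/7081 10680/7081 -4 6 E
3 32/41 160/221 256/9061 10096/9061 -3 6 N
final -3 7 W

n=0: pose=(-3,7,W); sL=40/37, sR=4/5; mL=26/185, mR=248/185; mL+mR=274/185 → advance +1; mR−mL=6/5 → turn +1·90°
n=1: pose=(-4,7,S); sL=160/137, sR=32/25; mL=-192/3425, mR=6384/3425; mL+mR=6192/3425 → advance +1; mR−mL=48/25 → turn +1·90°
n=2: pose=(-4,6,E); sL=80/97, sR=80/73; mL=-960/7081, mR=10680/7081; mL+mR=9720/7081 → advance +1; mR−mL=120/73 → turn +1·90°
n=3: pose=(-3,6,N); sL=32/41, sR=160/221; mL=256/9061, mR=10096/9061; mL+mR=10352/9061 → advance +1; mR−mL=240/221 → turn +1·90°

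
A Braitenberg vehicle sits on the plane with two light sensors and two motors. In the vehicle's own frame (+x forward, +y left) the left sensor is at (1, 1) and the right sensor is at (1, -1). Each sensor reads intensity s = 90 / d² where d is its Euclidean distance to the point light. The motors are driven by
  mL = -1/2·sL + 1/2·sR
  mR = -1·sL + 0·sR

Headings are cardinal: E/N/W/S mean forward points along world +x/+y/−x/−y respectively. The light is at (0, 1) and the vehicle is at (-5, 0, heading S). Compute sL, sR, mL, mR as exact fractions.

left sensor world pos  = (-4, -1); dL² = 20
right sensor world pos = (-6, -1); dR² = 40
sL = 90/20 = 9/2
sR = 90/40 = 9/4
mL = -1/2·sL + 1/2·sR = -9/8
mR = -1·sL + 0·sR = -9/2

9/2 9/4 -9/8 -9/2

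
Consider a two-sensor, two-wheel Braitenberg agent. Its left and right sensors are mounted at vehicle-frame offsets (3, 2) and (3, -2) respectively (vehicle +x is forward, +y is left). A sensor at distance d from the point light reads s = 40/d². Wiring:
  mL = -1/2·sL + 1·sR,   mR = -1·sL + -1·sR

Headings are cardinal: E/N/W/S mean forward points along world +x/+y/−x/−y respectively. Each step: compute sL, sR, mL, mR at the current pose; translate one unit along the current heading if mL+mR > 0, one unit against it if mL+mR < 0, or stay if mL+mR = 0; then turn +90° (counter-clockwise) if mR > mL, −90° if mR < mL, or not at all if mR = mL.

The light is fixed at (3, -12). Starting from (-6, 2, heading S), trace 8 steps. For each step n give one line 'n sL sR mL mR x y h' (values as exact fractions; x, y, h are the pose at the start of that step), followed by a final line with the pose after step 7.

0 4/17 20/121 98/2057 -824/2057 -6 2 S
1 40/313 40/433 3860/135529 -29840/135529 -6 3 W
2 5/53 1/9 61/954 -98/477 -5 3 N
3 40/281 40/169 7860/47489 -18000/47489 -5 2 E
4 4/17 20/121 98/2057 -824/2057 -6 2 S
5 40/313 40/433 3860/135529 -29840/135529 -6 3 W
6 5/53 1/9 61/954 -98/477 -5 3 N
7 40/281 40/169 7860/47489 -18000/47489 -5 2 E
final -6 2 S

n=0: pose=(-6,2,S); sL=4/17, sR=20/121; mL=98/2057, mR=-824/2057; mL+mR=-6/17 → advance -1; mR−mL=-922/2057 → turn -1·90°
n=1: pose=(-6,3,W); sL=40/313, sR=40/433; mL=3860/135529, mR=-29840/135529; mL+mR=-60/313 → advance -1; mR−mL=-33700/135529 → turn -1·90°
n=2: pose=(-5,3,N); sL=5/53, sR=1/9; mL=61/954, mR=-98/477; mL+mR=-15/106 → advance -1; mR−mL=-257/954 → turn -1·90°
n=3: pose=(-5,2,E); sL=40/281, sR=40/169; mL=7860/47489, mR=-18000/47489; mL+mR=-60/281 → advance -1; mR−mL=-25860/47489 → turn -1·90°
n=4: pose=(-6,2,S); sL=4/17, sR=20/121; mL=98/2057, mR=-824/2057; mL+mR=-6/17 → advance -1; mR−mL=-922/2057 → turn -1·90°
n=5: pose=(-6,3,W); sL=40/313, sR=40/433; mL=3860/135529, mR=-29840/135529; mL+mR=-60/313 → advance -1; mR−mL=-33700/135529 → turn -1·90°
n=6: pose=(-5,3,N); sL=5/53, sR=1/9; mL=61/954, mR=-98/477; mL+mR=-15/106 → advance -1; mR−mL=-257/954 → turn -1·90°
n=7: pose=(-5,2,E); sL=40/281, sR=40/169; mL=7860/47489, mR=-18000/47489; mL+mR=-60/281 → advance -1; mR−mL=-25860/47489 → turn -1·90°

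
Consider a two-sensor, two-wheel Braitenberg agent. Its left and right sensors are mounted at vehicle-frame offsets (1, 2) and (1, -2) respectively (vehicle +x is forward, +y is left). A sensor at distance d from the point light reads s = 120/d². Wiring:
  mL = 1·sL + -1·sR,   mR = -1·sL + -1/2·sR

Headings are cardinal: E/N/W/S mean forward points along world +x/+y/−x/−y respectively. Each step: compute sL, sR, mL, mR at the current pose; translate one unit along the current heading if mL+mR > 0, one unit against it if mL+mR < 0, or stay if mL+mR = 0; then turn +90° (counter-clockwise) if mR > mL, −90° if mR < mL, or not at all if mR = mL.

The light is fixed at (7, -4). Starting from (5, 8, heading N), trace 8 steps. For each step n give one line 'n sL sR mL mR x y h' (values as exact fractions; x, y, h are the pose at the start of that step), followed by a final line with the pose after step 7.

0 24/37 120/169 -384/6253 -6276/6253 5 8 N
1 12/17 60/41 -528/697 -1002/697 5 7 E
2 120/101 24/25 576/2525 -4212/2525 4 7 S
3 30/29 30/53 720/1537 -2025/1537 4 8 W
4 24/37 120/169 -384/6253 -6276/6253 5 8 N
5 12/17 60/41 -528/697 -1002/697 5 7 E
6 120/101 24/25 576/2525 -4212/2525 4 7 S
7 30/29 30/53 720/1537 -2025/1537 4 8 W
final 5 8 N

n=0: pose=(5,8,N); sL=24/37, sR=120/169; mL=-384/6253, mR=-6276/6253; mL+mR=-180/169 → advance -1; mR−mL=-5892/6253 → turn -1·90°
n=1: pose=(5,7,E); sL=12/17, sR=60/41; mL=-528/697, mR=-1002/697; mL+mR=-90/41 → advance -1; mR−mL=-474/697 → turn -1·90°
n=2: pose=(4,7,S); sL=120/101, sR=24/25; mL=576/2525, mR=-4212/2525; mL+mR=-36/25 → advance -1; mR−mL=-4788/2525 → turn -1·90°
n=3: pose=(4,8,W); sL=30/29, sR=30/53; mL=720/1537, mR=-2025/1537; mL+mR=-45/53 → advance -1; mR−mL=-2745/1537 → turn -1·90°
n=4: pose=(5,8,N); sL=24/37, sR=120/169; mL=-384/6253, mR=-6276/6253; mL+mR=-180/169 → advance -1; mR−mL=-5892/6253 → turn -1·90°
n=5: pose=(5,7,E); sL=12/17, sR=60/41; mL=-528/697, mR=-1002/697; mL+mR=-90/41 → advance -1; mR−mL=-474/697 → turn -1·90°
n=6: pose=(4,7,S); sL=120/101, sR=24/25; mL=576/2525, mR=-4212/2525; mL+mR=-36/25 → advance -1; mR−mL=-4788/2525 → turn -1·90°
n=7: pose=(4,8,W); sL=30/29, sR=30/53; mL=720/1537, mR=-2025/1537; mL+mR=-45/53 → advance -1; mR−mL=-2745/1537 → turn -1·90°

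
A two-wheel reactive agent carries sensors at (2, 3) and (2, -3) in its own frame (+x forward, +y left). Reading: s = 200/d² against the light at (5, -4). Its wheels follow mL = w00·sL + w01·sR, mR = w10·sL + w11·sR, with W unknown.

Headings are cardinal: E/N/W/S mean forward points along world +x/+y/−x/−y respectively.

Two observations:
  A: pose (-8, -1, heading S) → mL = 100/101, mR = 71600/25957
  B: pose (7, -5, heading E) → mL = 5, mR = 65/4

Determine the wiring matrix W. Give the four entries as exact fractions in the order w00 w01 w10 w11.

obs A: pose=(-8,-1,S) → sL=200/101, sR=200/257, mL=100/101, mR=71600/25957
obs B: pose=(7,-5,E) → sL=10, sR=25/4, mL=5, mR=65/4
sensor matrix S = [[200/101, 200/257], [10, 25/4]]; det S = 119250/25957
solve [mL_A; mL_B] = S·[w00; w01] and [mR_A; mR_B] = S·[w10; w11]:
  w00 = 1/2, w01 = 0, w10 = 1, w11 = 1

1/2 0 1 1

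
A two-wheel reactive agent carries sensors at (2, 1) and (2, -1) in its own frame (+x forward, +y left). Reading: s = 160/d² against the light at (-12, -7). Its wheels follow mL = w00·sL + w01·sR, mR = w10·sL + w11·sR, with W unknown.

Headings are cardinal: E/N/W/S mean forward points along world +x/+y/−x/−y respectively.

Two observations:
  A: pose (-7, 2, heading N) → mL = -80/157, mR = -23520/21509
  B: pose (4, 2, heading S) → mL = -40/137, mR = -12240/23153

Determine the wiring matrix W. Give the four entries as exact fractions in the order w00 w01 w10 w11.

obs A: pose=(-7,2,N) → sL=160/137, sR=160/157, mL=-80/157, mR=-23520/21509
obs B: pose=(4,2,S) → sL=80/169, sR=80/137, mL=-40/137, mR=-12240/23153
sensor matrix S = [[160/137, 160/157], [80/169, 80/137]]; det S = 99379200/497997877
solve [mL_A; mL_B] = S·[w00; w01] and [mR_A; mR_B] = S·[w10; w11]:
  w00 = 0, w01 = -1/2, w10 = -1/2, w11 = -1/2

0 -1/2 -1/2 -1/2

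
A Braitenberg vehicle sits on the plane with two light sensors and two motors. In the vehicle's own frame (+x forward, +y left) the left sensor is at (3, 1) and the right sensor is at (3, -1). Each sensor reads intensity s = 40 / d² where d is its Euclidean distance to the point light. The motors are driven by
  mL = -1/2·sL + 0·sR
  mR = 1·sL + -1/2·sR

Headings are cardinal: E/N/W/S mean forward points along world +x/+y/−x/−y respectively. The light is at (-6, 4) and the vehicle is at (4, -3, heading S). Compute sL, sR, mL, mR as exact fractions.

left sensor world pos  = (5, -6); dL² = 221
right sensor world pos = (3, -6); dR² = 181
sL = 40/221 = 40/221
sR = 40/181 = 40/181
mL = -1/2·sL + 0·sR = -20/221
mR = 1·sL + -1/2·sR = 2820/40001

40/221 40/181 -20/221 2820/40001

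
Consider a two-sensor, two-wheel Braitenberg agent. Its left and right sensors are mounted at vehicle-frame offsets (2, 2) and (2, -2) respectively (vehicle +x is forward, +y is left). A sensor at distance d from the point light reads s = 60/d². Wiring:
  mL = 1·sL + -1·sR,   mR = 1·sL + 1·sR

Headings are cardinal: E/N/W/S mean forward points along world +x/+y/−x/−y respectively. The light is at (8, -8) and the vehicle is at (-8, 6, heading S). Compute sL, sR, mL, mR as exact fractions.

3/17 5/39 32/663 202/663

left sensor world pos  = (-6, 4); dL² = 340
right sensor world pos = (-10, 4); dR² = 468
sL = 60/340 = 3/17
sR = 60/468 = 5/39
mL = 1·sL + -1·sR = 32/663
mR = 1·sL + 1·sR = 202/663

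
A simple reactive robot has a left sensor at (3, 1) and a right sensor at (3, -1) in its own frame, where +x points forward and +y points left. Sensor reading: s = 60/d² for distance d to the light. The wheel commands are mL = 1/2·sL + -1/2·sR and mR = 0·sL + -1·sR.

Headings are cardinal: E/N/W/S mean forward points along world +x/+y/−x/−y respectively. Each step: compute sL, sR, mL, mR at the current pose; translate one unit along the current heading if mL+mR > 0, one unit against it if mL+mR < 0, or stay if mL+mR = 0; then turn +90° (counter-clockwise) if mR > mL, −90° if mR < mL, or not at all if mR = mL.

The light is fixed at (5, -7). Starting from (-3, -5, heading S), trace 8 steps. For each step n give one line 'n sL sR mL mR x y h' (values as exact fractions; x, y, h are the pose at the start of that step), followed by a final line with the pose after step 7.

0 6/5 30/41 48/205 -30/41 -3 -5 S
1 12/25 60/137 72/3425 -60/137 -3 -4 W
2 3/5 5/6 -7/60 -5/6 -2 -4 N
3 12/5 60/17 -48/85 -60/17 -2 -5 E
4 6/5 30/41 48/205 -30/41 -3 -5 S
5 12/25 60/137 72/3425 -60/137 -3 -4 W
6 3/5 5/6 -7/60 -5/6 -2 -4 N
7 12/5 60/17 -48/85 -60/17 -2 -5 E
final -3 -5 S

n=0: pose=(-3,-5,S); sL=6/5, sR=30/41; mL=48/205, mR=-30/41; mL+mR=-102/205 → advance -1; mR−mL=-198/205 → turn -1·90°
n=1: pose=(-3,-4,W); sL=12/25, sR=60/137; mL=72/3425, mR=-60/137; mL+mR=-1428/3425 → advance -1; mR−mL=-1572/3425 → turn -1·90°
n=2: pose=(-2,-4,N); sL=3/5, sR=5/6; mL=-7/60, mR=-5/6; mL+mR=-19/20 → advance -1; mR−mL=-43/60 → turn -1·90°
n=3: pose=(-2,-5,E); sL=12/5, sR=60/17; mL=-48/85, mR=-60/17; mL+mR=-348/85 → advance -1; mR−mL=-252/85 → turn -1·90°
n=4: pose=(-3,-5,S); sL=6/5, sR=30/41; mL=48/205, mR=-30/41; mL+mR=-102/205 → advance -1; mR−mL=-198/205 → turn -1·90°
n=5: pose=(-3,-4,W); sL=12/25, sR=60/137; mL=72/3425, mR=-60/137; mL+mR=-1428/3425 → advance -1; mR−mL=-1572/3425 → turn -1·90°
n=6: pose=(-2,-4,N); sL=3/5, sR=5/6; mL=-7/60, mR=-5/6; mL+mR=-19/20 → advance -1; mR−mL=-43/60 → turn -1·90°
n=7: pose=(-2,-5,E); sL=12/5, sR=60/17; mL=-48/85, mR=-60/17; mL+mR=-348/85 → advance -1; mR−mL=-252/85 → turn -1·90°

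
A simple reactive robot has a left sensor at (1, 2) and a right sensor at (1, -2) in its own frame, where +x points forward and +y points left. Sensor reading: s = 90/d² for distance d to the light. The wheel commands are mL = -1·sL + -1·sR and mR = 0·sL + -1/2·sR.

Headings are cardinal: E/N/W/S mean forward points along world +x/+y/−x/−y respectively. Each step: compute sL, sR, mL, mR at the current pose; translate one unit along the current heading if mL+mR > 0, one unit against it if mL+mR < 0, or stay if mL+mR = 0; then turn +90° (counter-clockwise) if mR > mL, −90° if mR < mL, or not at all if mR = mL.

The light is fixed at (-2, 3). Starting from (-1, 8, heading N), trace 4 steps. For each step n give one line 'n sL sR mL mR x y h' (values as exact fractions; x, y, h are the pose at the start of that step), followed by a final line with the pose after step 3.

n=0: pose=(-1,8,N); sL=90/37, sR=2; mL=-164/37, mR=-1; mL+mR=-201/37 → advance -1; mR−mL=127/37 → turn +1·90°
n=1: pose=(-1,7,W); sL=45/2, sR=5/2; mL=-25, mR=-5/4; mL+mR=-105/4 → advance -1; mR−mL=95/4 → turn +1·90°
n=2: pose=(0,7,S); sL=18/5, sR=10; mL=-68/5, mR=-5; mL+mR=-93/5 → advance -1; mR−mL=43/5 → turn +1·90°
n=3: pose=(0,8,E); sL=45/29, sR=5; mL=-190/29, mR=-5/2; mL+mR=-525/58 → advance -1; mR−mL=235/58 → turn +1·90°

0 90/37 2 -164/37 -1 -1 8 N
1 45/2 5/2 -25 -5/4 -1 7 W
2 18/5 10 -68/5 -5 0 7 S
3 45/29 5 -190/29 -5/2 0 8 E
final -1 8 N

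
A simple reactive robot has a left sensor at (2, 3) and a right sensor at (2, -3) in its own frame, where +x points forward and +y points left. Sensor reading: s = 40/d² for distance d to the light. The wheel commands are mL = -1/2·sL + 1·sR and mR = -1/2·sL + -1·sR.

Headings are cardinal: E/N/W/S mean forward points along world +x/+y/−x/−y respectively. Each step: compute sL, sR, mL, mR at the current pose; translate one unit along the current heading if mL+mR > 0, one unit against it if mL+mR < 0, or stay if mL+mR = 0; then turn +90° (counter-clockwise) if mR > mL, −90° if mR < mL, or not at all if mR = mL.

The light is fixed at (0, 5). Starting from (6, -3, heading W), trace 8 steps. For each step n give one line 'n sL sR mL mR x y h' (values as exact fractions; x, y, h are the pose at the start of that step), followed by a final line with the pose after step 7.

n=0: pose=(6,-3,W); sL=40/137, sR=40/41; mL=4660/5617, mR=-6300/5617; mL+mR=-40/137 → advance -1; mR−mL=-80/41 → turn -1·90°
n=1: pose=(7,-3,N); sL=10/13, sR=5/17; mL=-20/221, mR=-150/221; mL+mR=-10/13 → advance -1; mR−mL=-10/17 → turn -1·90°
n=2: pose=(7,-4,E); sL=40/117, sR=8/45; mL=4/585, mR=-68/195; mL+mR=-40/117 → advance -1; mR−mL=-16/45 → turn -1·90°
n=3: pose=(6,-4,S); sL=20/101, sR=4/13; mL=274/1313, mR=-534/1313; mL+mR=-20/101 → advance -1; mR−mL=-8/13 → turn -1·90°
n=4: pose=(6,-3,W); sL=40/137, sR=40/41; mL=4660/5617, mR=-6300/5617; mL+mR=-40/137 → advance -1; mR−mL=-80/41 → turn -1·90°
n=5: pose=(7,-3,N); sL=10/13, sR=5/17; mL=-20/221, mR=-150/221; mL+mR=-10/13 → advance -1; mR−mL=-10/17 → turn -1·90°
n=6: pose=(7,-4,E); sL=40/117, sR=8/45; mL=4/585, mR=-68/195; mL+mR=-40/117 → advance -1; mR−mL=-16/45 → turn -1·90°
n=7: pose=(6,-4,S); sL=20/101, sR=4/13; mL=274/1313, mR=-534/1313; mL+mR=-20/101 → advance -1; mR−mL=-8/13 → turn -1·90°

0 40/137 40/41 4660/5617 -6300/5617 6 -3 W
1 10/13 5/17 -20/221 -150/221 7 -3 N
2 40/117 8/45 4/585 -68/195 7 -4 E
3 20/101 4/13 274/1313 -534/1313 6 -4 S
4 40/137 40/41 4660/5617 -6300/5617 6 -3 W
5 10/13 5/17 -20/221 -150/221 7 -3 N
6 40/117 8/45 4/585 -68/195 7 -4 E
7 20/101 4/13 274/1313 -534/1313 6 -4 S
final 6 -3 W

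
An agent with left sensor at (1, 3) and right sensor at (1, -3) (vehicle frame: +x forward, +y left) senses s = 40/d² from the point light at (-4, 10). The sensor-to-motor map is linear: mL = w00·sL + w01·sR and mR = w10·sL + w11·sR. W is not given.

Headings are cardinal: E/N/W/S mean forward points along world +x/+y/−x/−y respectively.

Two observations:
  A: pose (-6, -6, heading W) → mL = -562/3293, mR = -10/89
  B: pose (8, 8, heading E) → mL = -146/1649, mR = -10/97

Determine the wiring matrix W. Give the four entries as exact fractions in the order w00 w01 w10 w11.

obs A: pose=(-6,-6,W) → sL=4/37, sR=20/89, mL=-562/3293, mR=-10/89
obs B: pose=(8,8,E) → sL=4/17, sR=20/97, mL=-146/1649, mR=-10/97
sensor matrix S = [[4/37, 20/89], [4/17, 20/97]]; det S = -166080/5430157
solve [mL_A; mL_B] = S·[w00; w01] and [mR_A; mR_B] = S·[w10; w11]:
  w00 = 1/2, w01 = -1, w10 = 0, w11 = -1/2

1/2 -1 0 -1/2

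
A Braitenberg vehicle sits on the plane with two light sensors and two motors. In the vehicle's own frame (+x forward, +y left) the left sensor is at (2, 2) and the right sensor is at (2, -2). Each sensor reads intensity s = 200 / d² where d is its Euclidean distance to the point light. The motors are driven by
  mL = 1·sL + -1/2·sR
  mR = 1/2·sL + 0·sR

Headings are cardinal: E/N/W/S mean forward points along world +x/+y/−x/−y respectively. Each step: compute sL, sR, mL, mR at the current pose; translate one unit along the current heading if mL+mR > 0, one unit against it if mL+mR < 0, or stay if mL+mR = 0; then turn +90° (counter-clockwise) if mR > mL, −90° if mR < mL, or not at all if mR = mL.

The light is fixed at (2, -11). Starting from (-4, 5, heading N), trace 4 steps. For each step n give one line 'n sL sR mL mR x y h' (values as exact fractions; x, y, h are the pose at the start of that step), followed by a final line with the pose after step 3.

0 50/97 10/17 365/1649 25/97 -4 5 N
1 200/289 8/17 132/289 100/289 -4 6 W
2 100/221 100/193 8250/42653 50/221 -5 6 N
3 200/337 200/481 62500/162097 100/337 -5 7 W
final -6 7 N

n=0: pose=(-4,5,N); sL=50/97, sR=10/17; mL=365/1649, mR=25/97; mL+mR=790/1649 → advance +1; mR−mL=60/1649 → turn +1·90°
n=1: pose=(-4,6,W); sL=200/289, sR=8/17; mL=132/289, mR=100/289; mL+mR=232/289 → advance +1; mR−mL=-32/289 → turn -1·90°
n=2: pose=(-5,6,N); sL=100/221, sR=100/193; mL=8250/42653, mR=50/221; mL+mR=17900/42653 → advance +1; mR−mL=1400/42653 → turn +1·90°
n=3: pose=(-5,7,W); sL=200/337, sR=200/481; mL=62500/162097, mR=100/337; mL+mR=110600/162097 → advance +1; mR−mL=-14400/162097 → turn -1·90°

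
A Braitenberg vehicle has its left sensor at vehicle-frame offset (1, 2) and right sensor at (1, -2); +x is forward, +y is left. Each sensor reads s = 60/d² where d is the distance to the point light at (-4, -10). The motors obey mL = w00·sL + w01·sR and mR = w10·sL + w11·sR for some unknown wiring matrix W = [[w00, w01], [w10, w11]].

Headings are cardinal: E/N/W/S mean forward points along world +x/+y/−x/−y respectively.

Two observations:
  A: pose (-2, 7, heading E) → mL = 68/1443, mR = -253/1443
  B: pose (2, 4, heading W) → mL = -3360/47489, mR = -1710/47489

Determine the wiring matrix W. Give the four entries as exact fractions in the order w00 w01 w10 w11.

obs A: pose=(-2,7,E) → sL=6/37, sR=10/39, mL=68/1443, mR=-253/1443
obs B: pose=(2,4,W) → sL=60/169, sR=60/281, mL=-3360/47489, mR=-1710/47489
sensor matrix S = [[6/37, 10/39], [60/169, 60/281]]; det S = -1288480/22842209
solve [mL_A; mL_B] = S·[w00; w01] and [mR_A; mR_B] = S·[w10; w11]:
  w00 = -1/2, w01 = 1/2, w10 = 1/2, w11 = -1

-1/2 1/2 1/2 -1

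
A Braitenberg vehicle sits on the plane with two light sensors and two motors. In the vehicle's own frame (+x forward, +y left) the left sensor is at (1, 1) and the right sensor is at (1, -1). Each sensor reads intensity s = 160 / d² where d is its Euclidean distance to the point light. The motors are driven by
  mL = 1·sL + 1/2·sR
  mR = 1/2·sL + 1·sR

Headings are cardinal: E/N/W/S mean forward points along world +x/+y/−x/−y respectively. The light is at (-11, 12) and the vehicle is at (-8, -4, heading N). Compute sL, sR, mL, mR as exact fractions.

160/229 160/241 56880/55189 55920/55189

left sensor world pos  = (-9, -3); dL² = 229
right sensor world pos = (-7, -3); dR² = 241
sL = 160/229 = 160/229
sR = 160/241 = 160/241
mL = 1·sL + 1/2·sR = 56880/55189
mR = 1/2·sL + 1·sR = 55920/55189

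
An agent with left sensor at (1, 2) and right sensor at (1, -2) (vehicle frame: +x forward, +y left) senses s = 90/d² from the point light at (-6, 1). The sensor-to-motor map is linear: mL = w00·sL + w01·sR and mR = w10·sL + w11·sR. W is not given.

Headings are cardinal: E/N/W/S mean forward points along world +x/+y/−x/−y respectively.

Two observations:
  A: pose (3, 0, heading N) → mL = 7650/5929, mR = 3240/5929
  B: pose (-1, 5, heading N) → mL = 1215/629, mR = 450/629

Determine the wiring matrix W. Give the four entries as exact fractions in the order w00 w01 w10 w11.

obs A: pose=(3,0,N) → sL=90/49, sR=90/121, mL=7650/5929, mR=3240/5929
obs B: pose=(-1,5,N) → sL=45/17, sR=45/37, mL=1215/629, mR=450/629
sensor matrix S = [[90/49, 90/121], [45/17, 45/37]]; det S = 988200/3729341
solve [mL_A; mL_B] = S·[w00; w01] and [mR_A; mR_B] = S·[w10; w11]:
  w00 = 1/2, w01 = 1/2, w10 = 1/2, w11 = -1/2

1/2 1/2 1/2 -1/2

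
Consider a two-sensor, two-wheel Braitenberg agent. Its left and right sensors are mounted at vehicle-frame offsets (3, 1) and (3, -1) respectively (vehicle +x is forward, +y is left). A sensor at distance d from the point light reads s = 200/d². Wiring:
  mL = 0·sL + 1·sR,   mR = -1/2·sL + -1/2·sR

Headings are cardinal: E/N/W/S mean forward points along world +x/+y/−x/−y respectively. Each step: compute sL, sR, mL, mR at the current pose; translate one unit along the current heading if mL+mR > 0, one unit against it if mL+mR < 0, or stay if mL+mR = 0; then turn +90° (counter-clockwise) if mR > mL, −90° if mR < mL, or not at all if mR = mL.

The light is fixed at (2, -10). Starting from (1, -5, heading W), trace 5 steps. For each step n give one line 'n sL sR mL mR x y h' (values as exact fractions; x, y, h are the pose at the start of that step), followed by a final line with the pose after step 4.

n=0: pose=(1,-5,W); sL=25/4, sR=50/13; mL=50/13, mR=-525/104; mL+mR=-125/104 → advance -1; mR−mL=-925/104 → turn -1·90°
n=1: pose=(2,-5,N); sL=40/13, sR=40/13; mL=40/13, mR=-40/13; mL+mR=0 → advance +0; mR−mL=-80/13 → turn -1·90°
n=2: pose=(2,-5,E); sL=40/9, sR=8; mL=8, mR=-56/9; mL+mR=16/9 → advance +1; mR−mL=-128/9 → turn -1·90°
n=3: pose=(3,-5,S); sL=25, sR=50; mL=50, mR=-75/2; mL+mR=25/2 → advance +1; mR−mL=-175/2 → turn -1·90°
n=4: pose=(3,-6,W); sL=200/13, sR=200/29; mL=200/29, mR=-4200/377; mL+mR=-1600/377 → advance -1; mR−mL=-6800/377 → turn -1·90°

0 25/4 50/13 50/13 -525/104 1 -5 W
1 40/13 40/13 40/13 -40/13 2 -5 N
2 40/9 8 8 -56/9 2 -5 E
3 25 50 50 -75/2 3 -5 S
4 200/13 200/29 200/29 -4200/377 3 -6 W
final 4 -6 N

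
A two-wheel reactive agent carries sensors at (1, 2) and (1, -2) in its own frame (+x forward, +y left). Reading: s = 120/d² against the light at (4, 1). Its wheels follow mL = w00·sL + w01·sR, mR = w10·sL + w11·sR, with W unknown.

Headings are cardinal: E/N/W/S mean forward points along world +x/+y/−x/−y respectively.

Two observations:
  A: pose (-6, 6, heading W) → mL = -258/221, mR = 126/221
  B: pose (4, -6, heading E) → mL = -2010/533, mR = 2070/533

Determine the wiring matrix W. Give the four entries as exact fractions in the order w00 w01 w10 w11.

-1/2 -1 1 -1/2

obs A: pose=(-6,6,W) → sL=12/13, sR=12/17, mL=-258/221, mR=126/221
obs B: pose=(4,-6,E) → sL=60/13, sR=60/41, mL=-2010/533, mR=2070/533
sensor matrix S = [[12/13, 12/17], [60/13, 60/41]]; det S = -17280/9061
solve [mL_A; mL_B] = S·[w00; w01] and [mR_A; mR_B] = S·[w10; w11]:
  w00 = -1/2, w01 = -1, w10 = 1, w11 = -1/2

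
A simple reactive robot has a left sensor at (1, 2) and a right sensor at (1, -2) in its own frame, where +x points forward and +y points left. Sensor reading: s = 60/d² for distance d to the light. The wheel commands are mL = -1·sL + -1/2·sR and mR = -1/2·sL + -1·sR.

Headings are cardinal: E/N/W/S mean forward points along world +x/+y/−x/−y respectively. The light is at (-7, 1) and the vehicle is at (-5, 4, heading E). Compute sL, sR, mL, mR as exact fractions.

30/17 6 -81/17 -117/17

left sensor world pos  = (-4, 6); dL² = 34
right sensor world pos = (-4, 2); dR² = 10
sL = 60/34 = 30/17
sR = 60/10 = 6
mL = -1·sL + -1/2·sR = -81/17
mR = -1/2·sL + -1·sR = -117/17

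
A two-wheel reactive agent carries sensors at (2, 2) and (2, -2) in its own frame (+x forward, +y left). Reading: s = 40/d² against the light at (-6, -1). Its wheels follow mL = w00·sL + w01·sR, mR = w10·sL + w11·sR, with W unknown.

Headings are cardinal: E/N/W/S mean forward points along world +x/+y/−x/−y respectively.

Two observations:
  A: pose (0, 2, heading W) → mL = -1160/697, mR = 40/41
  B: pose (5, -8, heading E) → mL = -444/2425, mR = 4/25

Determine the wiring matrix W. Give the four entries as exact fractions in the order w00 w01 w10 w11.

-1/2 -1/2 0 1

obs A: pose=(0,2,W) → sL=40/17, sR=40/41, mL=-1160/697, mR=40/41
obs B: pose=(5,-8,E) → sL=20/97, sR=4/25, mL=-444/2425, mR=4/25
sensor matrix S = [[40/17, 40/41], [20/97, 4/25]]; det S = 59264/338045
solve [mL_A; mL_B] = S·[w00; w01] and [mR_A; mR_B] = S·[w10; w11]:
  w00 = -1/2, w01 = -1/2, w10 = 0, w11 = 1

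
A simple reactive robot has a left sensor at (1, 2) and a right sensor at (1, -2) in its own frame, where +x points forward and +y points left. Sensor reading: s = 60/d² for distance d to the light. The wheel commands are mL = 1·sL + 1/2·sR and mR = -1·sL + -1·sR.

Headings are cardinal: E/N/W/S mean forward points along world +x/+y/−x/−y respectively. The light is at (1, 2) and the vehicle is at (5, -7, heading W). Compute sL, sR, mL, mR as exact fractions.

left sensor world pos  = (4, -9); dL² = 130
right sensor world pos = (4, -5); dR² = 58
sL = 60/130 = 6/13
sR = 60/58 = 30/29
mL = 1·sL + 1/2·sR = 369/377
mR = -1·sL + -1·sR = -564/377

6/13 30/29 369/377 -564/377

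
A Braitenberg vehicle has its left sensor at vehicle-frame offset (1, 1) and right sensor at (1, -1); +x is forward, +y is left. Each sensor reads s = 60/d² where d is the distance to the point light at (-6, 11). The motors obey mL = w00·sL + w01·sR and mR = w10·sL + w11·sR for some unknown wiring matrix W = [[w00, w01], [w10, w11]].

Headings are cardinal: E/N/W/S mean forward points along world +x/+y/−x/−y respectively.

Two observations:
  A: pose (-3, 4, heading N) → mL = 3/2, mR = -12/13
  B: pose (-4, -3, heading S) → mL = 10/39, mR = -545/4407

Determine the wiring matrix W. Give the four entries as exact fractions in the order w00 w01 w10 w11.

1 0 -1 1/2

obs A: pose=(-3,4,N) → sL=3/2, sR=15/13, mL=3/2, mR=-12/13
obs B: pose=(-4,-3,S) → sL=10/39, sR=30/113, mL=10/39, mR=-545/4407
sensor matrix S = [[3/2, 15/13], [10/39, 30/113]]; det S = 1955/19097
solve [mL_A; mL_B] = S·[w00; w01] and [mR_A; mR_B] = S·[w10; w11]:
  w00 = 1, w01 = 0, w10 = -1, w11 = 1/2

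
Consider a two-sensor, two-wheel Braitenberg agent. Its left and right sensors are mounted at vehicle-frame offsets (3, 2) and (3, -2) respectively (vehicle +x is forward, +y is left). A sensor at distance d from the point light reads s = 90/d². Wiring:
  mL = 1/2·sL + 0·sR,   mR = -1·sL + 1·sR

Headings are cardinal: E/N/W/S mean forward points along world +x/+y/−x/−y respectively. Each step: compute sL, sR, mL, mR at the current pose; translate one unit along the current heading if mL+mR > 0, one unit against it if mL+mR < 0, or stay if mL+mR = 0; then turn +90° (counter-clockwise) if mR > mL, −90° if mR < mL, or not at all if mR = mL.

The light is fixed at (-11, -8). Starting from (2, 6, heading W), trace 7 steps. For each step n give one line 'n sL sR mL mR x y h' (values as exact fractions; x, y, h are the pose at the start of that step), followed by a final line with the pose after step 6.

n=0: pose=(2,6,W); sL=45/122, sR=45/178; mL=45/244, mR=-630/5429; mL+mR=1485/21716 → advance +1; mR−mL=-6525/21716 → turn -1·90°
n=1: pose=(1,6,N); sL=90/389, sR=18/97; mL=45/389, mR=-1728/37733; mL+mR=2637/37733 → advance +1; mR−mL=-6093/37733 → turn -1·90°
n=2: pose=(1,7,E); sL=45/257, sR=45/197; mL=45/514, mR=2700/50629; mL+mR=14265/101258 → advance +1; mR−mL=-3465/101258 → turn -1·90°
n=3: pose=(2,7,S); sL=10/41, sR=18/53; mL=5/41, mR=208/2173; mL+mR=473/2173 → advance +1; mR−mL=-57/2173 → turn -1·90°
n=4: pose=(2,6,W); sL=45/122, sR=45/178; mL=45/244, mR=-630/5429; mL+mR=1485/21716 → advance +1; mR−mL=-6525/21716 → turn -1·90°
n=5: pose=(1,6,N); sL=90/389, sR=18/97; mL=45/389, mR=-1728/37733; mL+mR=2637/37733 → advance +1; mR−mL=-6093/37733 → turn -1·90°
n=6: pose=(1,7,E); sL=45/257, sR=45/197; mL=45/514, mR=2700/50629; mL+mR=14265/101258 → advance +1; mR−mL=-3465/101258 → turn -1·90°

0 45/122 45/178 45/244 -630/5429 2 6 W
1 90/389 18/97 45/389 -1728/37733 1 6 N
2 45/257 45/197 45/514 2700/50629 1 7 E
3 10/41 18/53 5/41 208/2173 2 7 S
4 45/122 45/178 45/244 -630/5429 2 6 W
5 90/389 18/97 45/389 -1728/37733 1 6 N
6 45/257 45/197 45/514 2700/50629 1 7 E
final 2 7 S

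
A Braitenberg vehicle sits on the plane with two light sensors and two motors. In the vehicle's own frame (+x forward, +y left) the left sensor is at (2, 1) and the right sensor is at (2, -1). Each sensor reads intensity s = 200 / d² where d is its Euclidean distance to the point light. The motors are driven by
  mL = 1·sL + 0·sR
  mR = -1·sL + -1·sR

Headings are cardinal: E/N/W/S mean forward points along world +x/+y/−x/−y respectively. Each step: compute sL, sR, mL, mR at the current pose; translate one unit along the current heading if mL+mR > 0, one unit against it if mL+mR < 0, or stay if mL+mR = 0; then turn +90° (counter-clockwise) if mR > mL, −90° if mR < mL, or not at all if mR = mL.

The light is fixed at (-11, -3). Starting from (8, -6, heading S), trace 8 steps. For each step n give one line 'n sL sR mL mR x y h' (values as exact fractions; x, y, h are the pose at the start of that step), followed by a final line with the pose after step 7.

n=0: pose=(8,-6,S); sL=8/17, sR=200/349; mL=8/17, mR=-6192/5933; mL+mR=-200/349 → advance -1; mR−mL=-8984/5933 → turn -1·90°
n=1: pose=(8,-5,W); sL=100/149, sR=20/29; mL=100/149, mR=-5880/4321; mL+mR=-20/29 → advance -1; mR−mL=-8780/4321 → turn -1·90°
n=2: pose=(9,-5,N); sL=200/361, sR=200/441; mL=200/361, mR=-160400/159201; mL+mR=-200/441 → advance -1; mR−mL=-248600/159201 → turn -1·90°
n=3: pose=(9,-6,E); sL=25/61, sR=2/5; mL=25/61, mR=-247/305; mL+mR=-2/5 → advance -1; mR−mL=-372/305 → turn -1·90°
n=4: pose=(8,-6,S); sL=8/17, sR=200/349; mL=8/17, mR=-6192/5933; mL+mR=-200/349 → advance -1; mR−mL=-8984/5933 → turn -1·90°
n=5: pose=(8,-5,W); sL=100/149, sR=20/29; mL=100/149, mR=-5880/4321; mL+mR=-20/29 → advance -1; mR−mL=-8780/4321 → turn -1·90°
n=6: pose=(9,-5,N); sL=200/361, sR=200/441; mL=200/361, mR=-160400/159201; mL+mR=-200/441 → advance -1; mR−mL=-248600/159201 → turn -1·90°
n=7: pose=(9,-6,E); sL=25/61, sR=2/5; mL=25/61, mR=-247/305; mL+mR=-2/5 → advance -1; mR−mL=-372/305 → turn -1·90°

0 8/17 200/349 8/17 -6192/5933 8 -6 S
1 100/149 20/29 100/149 -5880/4321 8 -5 W
2 200/361 200/441 200/361 -160400/159201 9 -5 N
3 25/61 2/5 25/61 -247/305 9 -6 E
4 8/17 200/349 8/17 -6192/5933 8 -6 S
5 100/149 20/29 100/149 -5880/4321 8 -5 W
6 200/361 200/441 200/361 -160400/159201 9 -5 N
7 25/61 2/5 25/61 -247/305 9 -6 E
final 8 -6 S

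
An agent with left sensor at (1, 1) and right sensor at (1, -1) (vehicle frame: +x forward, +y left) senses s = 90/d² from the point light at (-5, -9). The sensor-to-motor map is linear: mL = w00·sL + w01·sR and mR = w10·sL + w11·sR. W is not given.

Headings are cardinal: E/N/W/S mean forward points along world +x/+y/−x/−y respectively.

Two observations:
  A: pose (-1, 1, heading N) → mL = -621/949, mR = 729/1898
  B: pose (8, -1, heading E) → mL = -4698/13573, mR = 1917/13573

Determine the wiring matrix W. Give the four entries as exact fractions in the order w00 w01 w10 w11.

-1/2 -1/2 1 -1/2

obs A: pose=(-1,1,N) → sL=9/13, sR=45/73, mL=-621/949, mR=729/1898
obs B: pose=(8,-1,E) → sL=90/277, sR=18/49, mL=-4698/13573, mR=1917/13573
sensor matrix S = [[9/13, 45/73], [90/277, 18/49]]; det S = 695952/12880777
solve [mL_A; mL_B] = S·[w00; w01] and [mR_A; mR_B] = S·[w10; w11]:
  w00 = -1/2, w01 = -1/2, w10 = 1, w11 = -1/2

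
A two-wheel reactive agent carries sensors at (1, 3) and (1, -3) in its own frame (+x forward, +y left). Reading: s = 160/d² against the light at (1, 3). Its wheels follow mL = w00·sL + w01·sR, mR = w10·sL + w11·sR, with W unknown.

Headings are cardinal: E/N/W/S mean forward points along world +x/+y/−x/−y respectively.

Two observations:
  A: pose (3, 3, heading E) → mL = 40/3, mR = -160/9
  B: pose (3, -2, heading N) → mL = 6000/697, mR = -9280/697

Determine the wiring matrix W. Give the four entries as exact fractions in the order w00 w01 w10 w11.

1/2 1 -1 -1

obs A: pose=(3,3,E) → sL=80/9, sR=80/9, mL=40/3, mR=-160/9
obs B: pose=(3,-2,N) → sL=160/17, sR=160/41, mL=6000/697, mR=-9280/697
sensor matrix S = [[80/9, 80/9], [160/17, 160/41]]; det S = -102400/2091
solve [mL_A; mL_B] = S·[w00; w01] and [mR_A; mR_B] = S·[w10; w11]:
  w00 = 1/2, w01 = 1, w10 = -1, w11 = -1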